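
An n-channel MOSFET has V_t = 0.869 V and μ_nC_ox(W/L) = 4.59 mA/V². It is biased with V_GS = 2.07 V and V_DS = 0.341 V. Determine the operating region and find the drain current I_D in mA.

Triode; I_D = 1.61 mA

V_ov = V_GS − V_t = 2.07 − 0.869 = 1.2 V.
Since V_DS = 0.341 V < V_ov = 1.2 V, the device is in the triode region.
I_D = k_n [V_ov · V_DS − ½ V_DS²] = 4.59 × [1.2 × 0.341 − 0.5 × 0.341²] = 1.61 mA.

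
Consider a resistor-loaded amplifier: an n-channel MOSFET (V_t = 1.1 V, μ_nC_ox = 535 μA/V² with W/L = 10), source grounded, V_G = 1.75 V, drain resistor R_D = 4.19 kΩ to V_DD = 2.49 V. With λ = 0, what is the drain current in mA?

I_D = 0.550 mA

V_GS = V_G = 1.75 V, so V_ov = 1.75 − 1.1 = 0.65 V.
k_n = μ_nC_ox · (W/L) = 5.35 mA/V².
Assume saturation: I_D = ½ k_n V_ov² = 0.5 × 5.35 × 0.65² = 1.13 mA, giving V_DS = V_DD − I_D R_D = 2.49 − 1.13 × 4.19 = -2.25 V.
But -2.25 V < V_ov = 0.65 V, so the device is actually in triode.
In triode I_D = k_n[V_ov V_DS − ½ V_DS²] and I_D = (V_DD − V_DS)/R_D. Equating: 11.2 V_DS² − 15.57 V_DS + 2.49 = 0, giving V_DS = 0.184 V (the root below V_ov).
I_D = (2.49 − 0.184) / 4.19 = 0.55 mA.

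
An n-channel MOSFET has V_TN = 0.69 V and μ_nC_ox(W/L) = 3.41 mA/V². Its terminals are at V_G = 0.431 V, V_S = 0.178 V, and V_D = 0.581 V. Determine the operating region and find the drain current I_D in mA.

Cutoff; I_D = 0 mA

V_GS = V_G − V_S = 0.431 − 0.178 = 0.253 V; V_DS = V_D − V_S = 0.581 − 0.178 = 0.403 V.
V_GS = 0.253 V < V_TN = 0.69 V, so the transistor is in cutoff.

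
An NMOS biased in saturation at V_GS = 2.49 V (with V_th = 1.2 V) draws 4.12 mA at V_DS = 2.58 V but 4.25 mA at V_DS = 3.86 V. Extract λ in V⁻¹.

With V_GS fixed, I_D ∝ (1 + λ V_DS) in saturation, so I_D2/I_D1 = (1 + λ V_DS2)/(1 + λ V_DS1).
4.25/4.12 = 1.032 = (1 + 3.86 λ)/(1 + 2.58 λ).
Solving: λ (I_D1 V_DS2 − I_D2 V_DS1) = I_D2 − I_D1, so λ = (4.25 − 4.12) / (4.12 × 3.86 − 4.25 × 2.58) = 0.13 / 4.94 = 0.0263 V⁻¹.

λ = 0.0263 V⁻¹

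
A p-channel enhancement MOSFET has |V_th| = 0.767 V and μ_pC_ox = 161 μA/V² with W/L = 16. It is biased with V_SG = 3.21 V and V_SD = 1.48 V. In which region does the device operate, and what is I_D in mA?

Triode; I_D = 6.49 mA

k_p = μ_pC_ox · (W/L) = 2.576 mA/V².
V_ov = V_SG − |V_th| = 3.21 − 0.767 = 2.44 V.
Since V_SD = 1.48 V < V_ov = 2.44 V, the device is in the triode region.
I_D = k_p [V_ov · V_SD − ½ V_SD²] = 2.576 × [2.44 × 1.48 − 0.5 × 1.48²] = 6.49 mA.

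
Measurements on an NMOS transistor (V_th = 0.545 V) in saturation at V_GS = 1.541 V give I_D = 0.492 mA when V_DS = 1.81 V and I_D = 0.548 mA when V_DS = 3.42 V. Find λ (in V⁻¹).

With V_GS fixed, I_D ∝ (1 + λ V_DS) in saturation, so I_D2/I_D1 = (1 + λ V_DS2)/(1 + λ V_DS1).
0.548/0.492 = 1.114 = (1 + 3.42 λ)/(1 + 1.81 λ).
Solving: λ (I_D1 V_DS2 − I_D2 V_DS1) = I_D2 − I_D1, so λ = (0.548 − 0.492) / (0.492 × 3.42 − 0.548 × 1.81) = 0.056 / 0.691 = 0.0811 V⁻¹.

λ = 0.0811 V⁻¹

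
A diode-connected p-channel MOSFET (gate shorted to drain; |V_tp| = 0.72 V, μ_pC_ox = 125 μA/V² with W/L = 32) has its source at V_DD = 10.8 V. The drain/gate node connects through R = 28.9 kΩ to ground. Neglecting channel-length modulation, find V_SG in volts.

With gate tied to drain, V_SG = V_SD ≥ V_SG − |V_tp|, so the device is in saturation.
k_p = μ_pC_ox · (W/L) = 4 mA/V².
KCL at the drain: ½ k_p (V_SG − |V_tp|)² = (V_DD − V_SG)/R.
Let x = V_SG − 0.72. Then 57.8 x² + x − 10.08 = 0, giving x = 0.409 V (positive root), so V_SG = 1.13 V.
I_D = (V_DD − V_SG)/R = (10.8 − 1.13) / 28.9 = 0.335 mA.

V_SG = 1.13 V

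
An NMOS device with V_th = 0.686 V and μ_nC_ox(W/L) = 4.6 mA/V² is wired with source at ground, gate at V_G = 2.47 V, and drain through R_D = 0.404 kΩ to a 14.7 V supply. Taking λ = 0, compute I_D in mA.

I_D = 7.32 mA

V_GS = V_G = 2.47 V, so V_ov = 2.47 − 0.686 = 1.78 V.
Assume saturation: I_D = ½ k_n V_ov² = 0.5 × 4.6 × 1.78² = 7.32 mA, giving V_DS = V_DD − I_D R_D = 14.7 − 7.32 × 0.404 = 11.7 V.
V_DS = 11.7 V ≥ V_ov = 1.78 V, confirming saturation.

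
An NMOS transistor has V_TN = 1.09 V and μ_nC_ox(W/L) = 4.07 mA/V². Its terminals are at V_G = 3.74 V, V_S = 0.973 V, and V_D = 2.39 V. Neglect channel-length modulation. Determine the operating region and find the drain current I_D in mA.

V_GS = V_G − V_S = 3.74 − 0.973 = 2.77 V; V_DS = V_D − V_S = 2.39 − 0.973 = 1.42 V.
V_ov = V_GS − V_TN = 2.77 − 1.09 = 1.68 V.
Since V_DS = 1.42 V < V_ov = 1.68 V, the device is in the triode region.
I_D = k_n [V_ov · V_DS − ½ V_DS²] = 4.07 × [1.68 × 1.42 − 0.5 × 1.42²] = 5.59 mA.

Triode; I_D = 5.59 mA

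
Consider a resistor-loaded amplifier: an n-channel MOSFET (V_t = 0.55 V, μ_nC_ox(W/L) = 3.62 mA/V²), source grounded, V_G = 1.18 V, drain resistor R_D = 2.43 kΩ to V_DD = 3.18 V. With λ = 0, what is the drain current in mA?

V_GS = V_G = 1.18 V, so V_ov = 1.18 − 0.55 = 0.63 V.
Assume saturation: I_D = ½ k_n V_ov² = 0.5 × 3.62 × 0.63² = 0.718 mA, giving V_DS = V_DD − I_D R_D = 3.18 − 0.718 × 2.43 = 1.43 V.
V_DS = 1.43 V ≥ V_ov = 0.63 V, confirming saturation.

I_D = 0.718 mA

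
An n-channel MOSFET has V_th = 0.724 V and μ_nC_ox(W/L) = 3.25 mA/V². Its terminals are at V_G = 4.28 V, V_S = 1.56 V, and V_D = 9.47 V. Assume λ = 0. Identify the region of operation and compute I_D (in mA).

V_GS = V_G − V_S = 4.28 − 1.56 = 2.72 V; V_DS = V_D − V_S = 9.47 − 1.56 = 7.91 V.
V_ov = V_GS − V_th = 2.72 − 0.724 = 2 V.
Since V_DS = 7.91 V ≥ V_ov = 2 V, the device is in saturation.
I_D = ½ k_n V_ov² = 0.5 × 3.25 × 2² = 6.47 mA.

Saturation; I_D = 6.47 mA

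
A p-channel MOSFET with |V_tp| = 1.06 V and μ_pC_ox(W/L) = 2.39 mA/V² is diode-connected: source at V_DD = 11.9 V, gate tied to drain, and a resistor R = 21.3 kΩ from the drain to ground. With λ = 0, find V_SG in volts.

V_SG = 1.69 V

With gate tied to drain, V_SG = V_SD ≥ V_SG − |V_tp|, so the device is in saturation.
KCL at the drain: ½ k_p (V_SG − |V_tp|)² = (V_DD − V_SG)/R.
Let x = V_SG − 1.06. Then 25.5 x² + x − 10.84 = 0, giving x = 0.633 V (positive root), so V_SG = 1.69 V.
I_D = (V_DD − V_SG)/R = (11.9 − 1.69) / 21.3 = 0.479 mA.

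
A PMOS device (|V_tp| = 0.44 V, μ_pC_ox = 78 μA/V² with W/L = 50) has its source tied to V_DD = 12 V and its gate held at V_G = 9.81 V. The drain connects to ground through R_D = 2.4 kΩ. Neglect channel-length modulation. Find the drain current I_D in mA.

I_D = 4.62 mA

V_SG = V_DD − V_G = 12 − 9.81 = 2.19 V, so V_ov = 2.19 − 0.44 = 1.75 V.
k_p = μ_pC_ox · (W/L) = 3.9 mA/V².
Assume saturation: I_D = ½ k_p V_ov² = 0.5 × 3.9 × 1.75² = 5.97 mA, giving V_SD = V_DD − I_D R_D = 12 − 5.97 × 2.4 = -2.33 V.
But -2.33 V < V_ov = 1.75 V, so the device is actually in triode.
In triode I_D = k_p[V_ov V_SD − ½ V_SD²] and I_D = (V_DD − V_SD)/R_D. Equating: 4.68 V_SD² − 17.38 V_SD + 12 = 0, giving V_SD = 0.917 V (the root below V_ov).
I_D = (12 − 0.917) / 2.4 = 4.62 mA.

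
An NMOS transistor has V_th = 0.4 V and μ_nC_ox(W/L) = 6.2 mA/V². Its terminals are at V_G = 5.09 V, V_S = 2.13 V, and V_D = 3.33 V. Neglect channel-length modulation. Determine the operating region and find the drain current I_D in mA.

Triode; I_D = 14.6 mA

V_GS = V_G − V_S = 5.09 − 2.13 = 2.96 V; V_DS = V_D − V_S = 3.33 − 2.13 = 1.2 V.
V_ov = V_GS − V_th = 2.96 − 0.4 = 2.56 V.
Since V_DS = 1.2 V < V_ov = 2.56 V, the device is in the triode region.
I_D = k_n [V_ov · V_DS − ½ V_DS²] = 6.2 × [2.56 × 1.2 − 0.5 × 1.2²] = 14.6 mA.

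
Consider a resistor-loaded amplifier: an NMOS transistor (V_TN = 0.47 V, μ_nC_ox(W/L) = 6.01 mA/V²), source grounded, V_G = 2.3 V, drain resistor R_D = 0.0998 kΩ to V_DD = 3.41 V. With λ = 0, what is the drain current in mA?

V_GS = V_G = 2.3 V, so V_ov = 2.3 − 0.47 = 1.83 V.
Assume saturation: I_D = ½ k_n V_ov² = 0.5 × 6.01 × 1.83² = 10.1 mA, giving V_DS = V_DD − I_D R_D = 3.41 − 10.1 × 0.0998 = 2.41 V.
V_DS = 2.41 V ≥ V_ov = 1.83 V, confirming saturation.

I_D = 10.1 mA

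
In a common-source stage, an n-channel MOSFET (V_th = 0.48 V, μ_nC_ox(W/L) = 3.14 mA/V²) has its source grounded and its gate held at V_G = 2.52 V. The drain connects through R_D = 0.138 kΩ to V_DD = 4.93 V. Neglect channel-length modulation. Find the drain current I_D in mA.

V_GS = V_G = 2.52 V, so V_ov = 2.52 − 0.48 = 2.04 V.
Assume saturation: I_D = ½ k_n V_ov² = 0.5 × 3.14 × 2.04² = 6.53 mA, giving V_DS = V_DD − I_D R_D = 4.93 − 6.53 × 0.138 = 4.03 V.
V_DS = 4.03 V ≥ V_ov = 2.04 V, confirming saturation.

I_D = 6.53 mA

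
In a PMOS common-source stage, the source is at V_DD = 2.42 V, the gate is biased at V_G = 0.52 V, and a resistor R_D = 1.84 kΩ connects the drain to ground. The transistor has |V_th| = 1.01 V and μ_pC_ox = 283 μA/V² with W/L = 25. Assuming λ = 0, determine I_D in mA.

V_SG = V_DD − V_G = 2.42 − 0.52 = 1.9 V, so V_ov = 1.9 − 1.01 = 0.89 V.
k_p = μ_pC_ox · (W/L) = 7.075 mA/V².
Assume saturation: I_D = ½ k_p V_ov² = 0.5 × 7.075 × 0.89² = 2.8 mA, giving V_SD = V_DD − I_D R_D = 2.42 − 2.8 × 1.84 = -2.74 V.
But -2.74 V < V_ov = 0.89 V, so the device is actually in triode.
In triode I_D = k_p[V_ov V_SD − ½ V_SD²] and I_D = (V_DD − V_SD)/R_D. Equating: 6.51 V_SD² − 12.59 V_SD + 2.42 = 0, giving V_SD = 0.217 V (the root below V_ov).
I_D = (2.42 − 0.217) / 1.84 = 1.2 mA.

I_D = 1.20 mA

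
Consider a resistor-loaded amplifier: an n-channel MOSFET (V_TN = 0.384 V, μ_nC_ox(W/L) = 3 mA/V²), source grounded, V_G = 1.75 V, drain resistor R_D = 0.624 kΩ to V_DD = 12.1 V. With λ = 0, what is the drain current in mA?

V_GS = V_G = 1.75 V, so V_ov = 1.75 − 0.384 = 1.37 V.
Assume saturation: I_D = ½ k_n V_ov² = 0.5 × 3 × 1.37² = 2.8 mA, giving V_DS = V_DD − I_D R_D = 12.1 − 2.8 × 0.624 = 10.4 V.
V_DS = 10.4 V ≥ V_ov = 1.37 V, confirming saturation.

I_D = 2.80 mA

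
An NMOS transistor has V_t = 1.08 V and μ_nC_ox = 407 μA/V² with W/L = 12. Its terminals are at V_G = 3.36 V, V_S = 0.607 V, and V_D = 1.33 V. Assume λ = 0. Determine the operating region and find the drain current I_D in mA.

Triode; I_D = 4.63 mA

V_GS = V_G − V_S = 3.36 − 0.607 = 2.75 V; V_DS = V_D − V_S = 1.33 − 0.607 = 0.723 V.
k_n = μ_nC_ox · (W/L) = 4.884 mA/V².
V_ov = V_GS − V_t = 2.75 − 1.08 = 1.67 V.
Since V_DS = 0.723 V < V_ov = 1.67 V, the device is in the triode region.
I_D = k_n [V_ov · V_DS − ½ V_DS²] = 4.884 × [1.67 × 0.723 − 0.5 × 0.723²] = 4.63 mA.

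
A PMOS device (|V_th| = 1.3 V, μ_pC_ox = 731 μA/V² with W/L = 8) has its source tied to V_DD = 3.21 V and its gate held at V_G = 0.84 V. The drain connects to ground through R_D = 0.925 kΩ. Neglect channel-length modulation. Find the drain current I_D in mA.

I_D = 2.79 mA

V_SG = V_DD − V_G = 3.21 − 0.84 = 2.37 V, so V_ov = 2.37 − 1.3 = 1.07 V.
k_p = μ_pC_ox · (W/L) = 5.848 mA/V².
Assume saturation: I_D = ½ k_p V_ov² = 0.5 × 5.848 × 1.07² = 3.35 mA, giving V_SD = V_DD − I_D R_D = 3.21 − 3.35 × 0.925 = 0.113 V.
But 0.113 V < V_ov = 1.07 V, so the device is actually in triode.
In triode I_D = k_p[V_ov V_SD − ½ V_SD²] and I_D = (V_DD − V_SD)/R_D. Equating: 2.7 V_SD² − 6.788 V_SD + 3.21 = 0, giving V_SD = 0.632 V (the root below V_ov).
I_D = (3.21 − 0.632) / 0.925 = 2.79 mA.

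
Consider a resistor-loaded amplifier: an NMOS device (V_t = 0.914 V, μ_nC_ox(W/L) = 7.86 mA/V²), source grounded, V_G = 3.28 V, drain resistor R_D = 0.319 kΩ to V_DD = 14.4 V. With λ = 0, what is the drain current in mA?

I_D = 22.0 mA

V_GS = V_G = 3.28 V, so V_ov = 3.28 − 0.914 = 2.37 V.
Assume saturation: I_D = ½ k_n V_ov² = 0.5 × 7.86 × 2.37² = 22 mA, giving V_DS = V_DD − I_D R_D = 14.4 − 22 × 0.319 = 7.38 V.
V_DS = 7.38 V ≥ V_ov = 2.37 V, confirming saturation.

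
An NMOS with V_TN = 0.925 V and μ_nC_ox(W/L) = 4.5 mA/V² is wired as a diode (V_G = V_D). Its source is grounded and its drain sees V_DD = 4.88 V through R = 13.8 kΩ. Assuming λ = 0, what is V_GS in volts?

With gate tied to drain, V_GS = V_DS ≥ V_GS − V_TN, so the device is in saturation.
KCL at the drain: ½ k_n (V_GS − V_TN)² = (V_DD − V_GS)/R.
Let x = V_GS − 0.925. Then 31.1 x² + x − 3.955 = 0, giving x = 0.341 V (positive root), so V_GS = 1.27 V.
I_D = (V_DD − V_GS)/R = (4.88 − 1.27) / 13.8 = 0.262 mA.

V_GS = 1.27 V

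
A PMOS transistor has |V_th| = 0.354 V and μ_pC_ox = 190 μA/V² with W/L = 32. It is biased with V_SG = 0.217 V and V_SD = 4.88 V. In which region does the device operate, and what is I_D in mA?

V_SG = 0.217 V < |V_th| = 0.354 V, so the transistor is in cutoff.

Cutoff; I_D = 0 mA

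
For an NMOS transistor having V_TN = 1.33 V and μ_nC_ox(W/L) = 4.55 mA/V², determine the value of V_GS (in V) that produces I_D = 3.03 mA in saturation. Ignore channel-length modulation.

V_GS = 2.48 V

In saturation I_D = ½ k_n (V_GS − V_TN)², so V_GS − V_TN = √(2 I_D / k_n) = √(2 × 3.03 / 4.55) = 1.15 V.
V_GS = 1.33 + 1.15 = 2.48 V.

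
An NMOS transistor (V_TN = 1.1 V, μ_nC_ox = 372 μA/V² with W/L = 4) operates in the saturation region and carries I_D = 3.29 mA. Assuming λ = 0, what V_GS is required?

V_GS = 3.20 V

k_n = μ_nC_ox · (W/L) = 1.488 mA/V².
In saturation I_D = ½ k_n (V_GS − V_TN)², so V_GS − V_TN = √(2 I_D / k_n) = √(2 × 3.29 / 1.488) = 2.1 V.
V_GS = 1.1 + 2.1 = 3.2 V.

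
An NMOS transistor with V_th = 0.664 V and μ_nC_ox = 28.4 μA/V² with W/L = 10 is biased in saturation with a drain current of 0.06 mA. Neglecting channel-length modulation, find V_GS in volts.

V_GS = 1.31 V

k_n = μ_nC_ox · (W/L) = 0.284 mA/V².
In saturation I_D = ½ k_n (V_GS − V_th)², so V_GS − V_th = √(2 I_D / k_n) = √(2 × 0.06 / 0.284) = 0.65 V.
V_GS = 0.664 + 0.65 = 1.31 V.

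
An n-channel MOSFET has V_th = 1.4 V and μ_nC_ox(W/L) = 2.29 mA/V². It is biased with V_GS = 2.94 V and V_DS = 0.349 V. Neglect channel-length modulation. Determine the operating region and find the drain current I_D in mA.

V_ov = V_GS − V_th = 2.94 − 1.4 = 1.54 V.
Since V_DS = 0.349 V < V_ov = 1.54 V, the device is in the triode region.
I_D = k_n [V_ov · V_DS − ½ V_DS²] = 2.29 × [1.54 × 0.349 − 0.5 × 0.349²] = 1.09 mA.

Triode; I_D = 1.09 mA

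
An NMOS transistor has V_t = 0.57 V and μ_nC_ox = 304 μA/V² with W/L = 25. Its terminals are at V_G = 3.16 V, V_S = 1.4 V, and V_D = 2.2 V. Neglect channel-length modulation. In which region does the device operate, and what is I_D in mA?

Triode; I_D = 4.80 mA

V_GS = V_G − V_S = 3.16 − 1.4 = 1.76 V; V_DS = V_D − V_S = 2.2 − 1.4 = 0.8 V.
k_n = μ_nC_ox · (W/L) = 7.6 mA/V².
V_ov = V_GS − V_t = 1.76 − 0.57 = 1.19 V.
Since V_DS = 0.8 V < V_ov = 1.19 V, the device is in the triode region.
I_D = k_n [V_ov · V_DS − ½ V_DS²] = 7.6 × [1.19 × 0.8 − 0.5 × 0.8²] = 4.8 mA.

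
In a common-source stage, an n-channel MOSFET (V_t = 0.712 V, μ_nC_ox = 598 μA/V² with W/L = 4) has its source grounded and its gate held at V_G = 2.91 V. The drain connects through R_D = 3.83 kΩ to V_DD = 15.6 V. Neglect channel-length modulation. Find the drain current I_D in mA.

V_GS = V_G = 2.91 V, so V_ov = 2.91 − 0.712 = 2.2 V.
k_n = μ_nC_ox · (W/L) = 2.392 mA/V².
Assume saturation: I_D = ½ k_n V_ov² = 0.5 × 2.392 × 2.2² = 5.78 mA, giving V_DS = V_DD − I_D R_D = 15.6 − 5.78 × 3.83 = -6.53 V.
But -6.53 V < V_ov = 2.2 V, so the device is actually in triode.
In triode I_D = k_n[V_ov V_DS − ½ V_DS²] and I_D = (V_DD − V_DS)/R_D. Equating: 4.58 V_DS² − 21.14 V_DS + 15.6 = 0, giving V_DS = 0.922 V (the root below V_ov).
I_D = (15.6 − 0.922) / 3.83 = 3.83 mA.

I_D = 3.83 mA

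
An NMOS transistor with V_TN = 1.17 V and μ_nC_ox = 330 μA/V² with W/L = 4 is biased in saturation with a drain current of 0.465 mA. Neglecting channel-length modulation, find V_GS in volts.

k_n = μ_nC_ox · (W/L) = 1.32 mA/V².
In saturation I_D = ½ k_n (V_GS − V_TN)², so V_GS − V_TN = √(2 I_D / k_n) = √(2 × 0.465 / 1.32) = 0.839 V.
V_GS = 1.17 + 0.839 = 2.01 V.

V_GS = 2.01 V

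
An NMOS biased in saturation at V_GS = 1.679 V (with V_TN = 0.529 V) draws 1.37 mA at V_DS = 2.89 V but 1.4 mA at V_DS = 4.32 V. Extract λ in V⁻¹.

With V_GS fixed, I_D ∝ (1 + λ V_DS) in saturation, so I_D2/I_D1 = (1 + λ V_DS2)/(1 + λ V_DS1).
1.4/1.37 = 1.022 = (1 + 4.32 λ)/(1 + 2.89 λ).
Solving: λ (I_D1 V_DS2 − I_D2 V_DS1) = I_D2 − I_D1, so λ = (1.4 − 1.37) / (1.37 × 4.32 − 1.4 × 2.89) = 0.03 / 1.87 = 0.016 V⁻¹.

λ = 0.0160 V⁻¹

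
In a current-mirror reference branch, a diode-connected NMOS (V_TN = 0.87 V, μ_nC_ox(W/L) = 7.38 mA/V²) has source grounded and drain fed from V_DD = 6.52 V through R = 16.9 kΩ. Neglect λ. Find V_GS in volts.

V_GS = 1.16 V

With gate tied to drain, V_GS = V_DS ≥ V_GS − V_TN, so the device is in saturation.
KCL at the drain: ½ k_n (V_GS − V_TN)² = (V_DD − V_GS)/R.
Let x = V_GS − 0.87. Then 62.4 x² + x − 5.65 = 0, giving x = 0.293 V (positive root), so V_GS = 1.16 V.
I_D = (V_DD − V_GS)/R = (6.52 − 1.16) / 16.9 = 0.317 mA.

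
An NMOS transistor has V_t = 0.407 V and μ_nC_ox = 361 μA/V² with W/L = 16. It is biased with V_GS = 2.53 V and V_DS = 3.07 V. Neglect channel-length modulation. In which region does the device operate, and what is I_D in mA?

k_n = μ_nC_ox · (W/L) = 5.776 mA/V².
V_ov = V_GS − V_t = 2.53 − 0.407 = 2.12 V.
Since V_DS = 3.07 V ≥ V_ov = 2.12 V, the device is in saturation.
I_D = ½ k_n V_ov² = 0.5 × 5.776 × 2.12² = 13 mA.

Saturation; I_D = 13.0 mA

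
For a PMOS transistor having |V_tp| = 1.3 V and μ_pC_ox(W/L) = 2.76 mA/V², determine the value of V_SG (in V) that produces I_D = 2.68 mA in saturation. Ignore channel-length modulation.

V_SG = 2.69 V

In saturation I_D = ½ k_p (V_SG − |V_tp|)², so V_SG − |V_tp| = √(2 I_D / k_p) = √(2 × 2.68 / 2.76) = 1.39 V.
V_SG = 1.3 + 1.39 = 2.69 V.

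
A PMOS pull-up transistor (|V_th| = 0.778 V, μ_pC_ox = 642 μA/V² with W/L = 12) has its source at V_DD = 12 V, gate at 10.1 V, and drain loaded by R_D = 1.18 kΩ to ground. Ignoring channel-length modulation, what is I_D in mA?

I_D = 4.85 mA

V_SG = V_DD − V_G = 12 − 10.1 = 1.9 V, so V_ov = 1.9 − 0.778 = 1.12 V.
k_p = μ_pC_ox · (W/L) = 7.704 mA/V².
Assume saturation: I_D = ½ k_p V_ov² = 0.5 × 7.704 × 1.12² = 4.85 mA, giving V_SD = V_DD − I_D R_D = 12 − 4.85 × 1.18 = 6.28 V.
V_SD = 6.28 V ≥ V_ov = 1.12 V, confirming saturation.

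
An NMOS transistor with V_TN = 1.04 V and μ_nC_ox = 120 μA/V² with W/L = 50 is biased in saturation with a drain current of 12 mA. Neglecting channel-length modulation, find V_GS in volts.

k_n = μ_nC_ox · (W/L) = 6 mA/V².
In saturation I_D = ½ k_n (V_GS − V_TN)², so V_GS − V_TN = √(2 I_D / k_n) = √(2 × 12 / 6) = 2 V.
V_GS = 1.04 + 2 = 3.04 V.

V_GS = 3.04 V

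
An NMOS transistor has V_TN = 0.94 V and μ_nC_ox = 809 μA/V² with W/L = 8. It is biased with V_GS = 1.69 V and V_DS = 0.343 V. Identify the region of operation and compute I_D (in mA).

k_n = μ_nC_ox · (W/L) = 6.472 mA/V².
V_ov = V_GS − V_TN = 1.69 − 0.94 = 0.75 V.
Since V_DS = 0.343 V < V_ov = 0.75 V, the device is in the triode region.
I_D = k_n [V_ov · V_DS − ½ V_DS²] = 6.472 × [0.75 × 0.343 − 0.5 × 0.343²] = 1.28 mA.

Triode; I_D = 1.28 mA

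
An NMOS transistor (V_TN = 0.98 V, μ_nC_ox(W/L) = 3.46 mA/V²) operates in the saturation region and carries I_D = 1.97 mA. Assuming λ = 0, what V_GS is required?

In saturation I_D = ½ k_n (V_GS − V_TN)², so V_GS − V_TN = √(2 I_D / k_n) = √(2 × 1.97 / 3.46) = 1.07 V.
V_GS = 0.98 + 1.07 = 2.05 V.

V_GS = 2.05 V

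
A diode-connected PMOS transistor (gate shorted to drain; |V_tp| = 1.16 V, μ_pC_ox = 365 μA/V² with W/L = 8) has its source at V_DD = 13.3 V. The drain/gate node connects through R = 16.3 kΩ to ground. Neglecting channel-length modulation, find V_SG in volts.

With gate tied to drain, V_SG = V_SD ≥ V_SG − |V_tp|, so the device is in saturation.
k_p = μ_pC_ox · (W/L) = 2.92 mA/V².
KCL at the drain: ½ k_p (V_SG − |V_tp|)² = (V_DD − V_SG)/R.
Let x = V_SG − 1.16. Then 23.8 x² + x − 12.14 = 0, giving x = 0.694 V (positive root), so V_SG = 1.85 V.
I_D = (V_DD − V_SG)/R = (13.3 − 1.85) / 16.3 = 0.702 mA.

V_SG = 1.85 V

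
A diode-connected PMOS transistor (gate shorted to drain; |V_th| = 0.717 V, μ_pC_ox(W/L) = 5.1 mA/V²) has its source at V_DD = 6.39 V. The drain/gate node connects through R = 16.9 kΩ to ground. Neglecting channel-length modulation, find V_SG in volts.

With gate tied to drain, V_SG = V_SD ≥ V_SG − |V_th|, so the device is in saturation.
KCL at the drain: ½ k_p (V_SG − |V_th|)² = (V_DD − V_SG)/R.
Let x = V_SG − 0.717. Then 43.1 x² + x − 5.673 = 0, giving x = 0.351 V (positive root), so V_SG = 1.07 V.
I_D = (V_DD − V_SG)/R = (6.39 − 1.07) / 16.9 = 0.315 mA.

V_SG = 1.07 V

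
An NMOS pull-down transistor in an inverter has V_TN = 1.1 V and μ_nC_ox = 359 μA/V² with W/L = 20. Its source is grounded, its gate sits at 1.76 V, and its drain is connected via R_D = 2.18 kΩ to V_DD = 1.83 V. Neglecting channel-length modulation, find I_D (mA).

V_GS = V_G = 1.76 V, so V_ov = 1.76 − 1.1 = 0.66 V.
k_n = μ_nC_ox · (W/L) = 7.18 mA/V².
Assume saturation: I_D = ½ k_n V_ov² = 0.5 × 7.18 × 0.66² = 1.56 mA, giving V_DS = V_DD − I_D R_D = 1.83 − 1.56 × 2.18 = -1.58 V.
But -1.58 V < V_ov = 0.66 V, so the device is actually in triode.
In triode I_D = k_n[V_ov V_DS − ½ V_DS²] and I_D = (V_DD − V_DS)/R_D. Equating: 7.83 V_DS² − 11.33 V_DS + 1.83 = 0, giving V_DS = 0.185 V (the root below V_ov).
I_D = (1.83 − 0.185) / 2.18 = 0.754 mA.

I_D = 0.754 mA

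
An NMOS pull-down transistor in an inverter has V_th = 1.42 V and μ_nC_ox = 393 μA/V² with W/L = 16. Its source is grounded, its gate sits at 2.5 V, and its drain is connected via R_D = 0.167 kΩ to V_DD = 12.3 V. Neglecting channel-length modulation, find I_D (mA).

I_D = 3.67 mA

V_GS = V_G = 2.5 V, so V_ov = 2.5 − 1.42 = 1.08 V.
k_n = μ_nC_ox · (W/L) = 6.288 mA/V².
Assume saturation: I_D = ½ k_n V_ov² = 0.5 × 6.288 × 1.08² = 3.67 mA, giving V_DS = V_DD − I_D R_D = 12.3 − 3.67 × 0.167 = 11.7 V.
V_DS = 11.7 V ≥ V_ov = 1.08 V, confirming saturation.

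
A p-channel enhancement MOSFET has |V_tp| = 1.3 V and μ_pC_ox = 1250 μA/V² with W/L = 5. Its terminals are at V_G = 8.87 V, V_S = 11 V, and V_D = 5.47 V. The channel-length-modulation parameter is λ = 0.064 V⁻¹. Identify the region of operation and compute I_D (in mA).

V_SG = V_S − V_G = 11 − 8.87 = 2.13 V; V_SD = V_S − V_D = 11 − 5.47 = 5.53 V.
k_p = μ_pC_ox · (W/L) = 6.25 mA/V².
V_ov = V_SG − |V_tp| = 2.13 − 1.3 = 0.83 V.
Since V_SD = 5.53 V ≥ V_ov = 0.83 V, the device is in saturation.
I_D = ½ k_p V_ov² (1 + λ V_SD) = 0.5 × 6.25 × 0.83² × (1 + 0.064 × 5.53) = 2.91 mA.

Saturation; I_D = 2.91 mA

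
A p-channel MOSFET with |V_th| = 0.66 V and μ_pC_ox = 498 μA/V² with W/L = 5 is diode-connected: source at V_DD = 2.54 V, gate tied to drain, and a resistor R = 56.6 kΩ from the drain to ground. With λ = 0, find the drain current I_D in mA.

I_D = 0.0305 mA

With gate tied to drain, V_SG = V_SD ≥ V_SG − |V_th|, so the device is in saturation.
k_p = μ_pC_ox · (W/L) = 2.49 mA/V².
KCL at the drain: ½ k_p (V_SG − |V_th|)² = (V_DD − V_SG)/R.
Let x = V_SG − 0.66. Then 70.5 x² + x − 1.88 = 0, giving x = 0.156 V (positive root), so V_SG = 0.816 V.
I_D = (V_DD − V_SG)/R = (2.54 − 0.816) / 56.6 = 0.0305 mA.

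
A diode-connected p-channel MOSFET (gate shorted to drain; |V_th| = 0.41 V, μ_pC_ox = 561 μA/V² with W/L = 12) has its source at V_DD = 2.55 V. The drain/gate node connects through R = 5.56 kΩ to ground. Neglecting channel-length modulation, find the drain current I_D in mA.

With gate tied to drain, V_SG = V_SD ≥ V_SG − |V_th|, so the device is in saturation.
k_p = μ_pC_ox · (W/L) = 6.732 mA/V².
KCL at the drain: ½ k_p (V_SG − |V_th|)² = (V_DD − V_SG)/R.
Let x = V_SG − 0.41. Then 18.7 x² + x − 2.14 = 0, giving x = 0.312 V (positive root), so V_SG = 0.722 V.
I_D = (V_DD − V_SG)/R = (2.55 − 0.722) / 5.56 = 0.329 mA.

I_D = 0.329 mA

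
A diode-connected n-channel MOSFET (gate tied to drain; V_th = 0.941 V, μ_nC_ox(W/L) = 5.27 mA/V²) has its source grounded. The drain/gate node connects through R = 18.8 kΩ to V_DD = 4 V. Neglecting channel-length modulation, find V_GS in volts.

V_GS = 1.18 V

With gate tied to drain, V_GS = V_DS ≥ V_GS − V_th, so the device is in saturation.
KCL at the drain: ½ k_n (V_GS − V_th)² = (V_DD − V_GS)/R.
Let x = V_GS − 0.941. Then 49.5 x² + x − 3.059 = 0, giving x = 0.239 V (positive root), so V_GS = 1.18 V.
I_D = (V_DD − V_GS)/R = (4 − 1.18) / 18.8 = 0.15 mA.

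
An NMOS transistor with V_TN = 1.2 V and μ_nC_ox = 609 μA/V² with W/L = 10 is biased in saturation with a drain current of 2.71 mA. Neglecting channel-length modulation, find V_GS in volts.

V_GS = 2.14 V

k_n = μ_nC_ox · (W/L) = 6.09 mA/V².
In saturation I_D = ½ k_n (V_GS − V_TN)², so V_GS − V_TN = √(2 I_D / k_n) = √(2 × 2.71 / 6.09) = 0.943 V.
V_GS = 1.2 + 0.943 = 2.14 V.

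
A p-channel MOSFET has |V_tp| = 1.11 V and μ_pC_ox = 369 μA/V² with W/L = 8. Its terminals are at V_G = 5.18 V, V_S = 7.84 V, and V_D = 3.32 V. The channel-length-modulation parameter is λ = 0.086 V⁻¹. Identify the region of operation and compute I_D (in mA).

V_SG = V_S − V_G = 7.84 − 5.18 = 2.66 V; V_SD = V_S − V_D = 7.84 − 3.32 = 4.52 V.
k_p = μ_pC_ox · (W/L) = 2.952 mA/V².
V_ov = V_SG − |V_tp| = 2.66 − 1.11 = 1.55 V.
Since V_SD = 4.52 V ≥ V_ov = 1.55 V, the device is in saturation.
I_D = ½ k_p V_ov² (1 + λ V_SD) = 0.5 × 2.952 × 1.55² × (1 + 0.086 × 4.52) = 4.92 mA.

Saturation; I_D = 4.92 mA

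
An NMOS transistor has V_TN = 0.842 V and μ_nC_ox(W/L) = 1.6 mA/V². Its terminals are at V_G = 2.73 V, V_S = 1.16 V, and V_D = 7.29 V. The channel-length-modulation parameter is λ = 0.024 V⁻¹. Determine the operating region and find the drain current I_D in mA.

Saturation; I_D = 0.486 mA

V_GS = V_G − V_S = 2.73 − 1.16 = 1.57 V; V_DS = V_D − V_S = 7.29 − 1.16 = 6.13 V.
V_ov = V_GS − V_TN = 1.57 − 0.842 = 0.728 V.
Since V_DS = 6.13 V ≥ V_ov = 0.728 V, the device is in saturation.
I_D = ½ k_n V_ov² (1 + λ V_DS) = 0.5 × 1.6 × 0.728² × (1 + 0.024 × 6.13) = 0.486 mA.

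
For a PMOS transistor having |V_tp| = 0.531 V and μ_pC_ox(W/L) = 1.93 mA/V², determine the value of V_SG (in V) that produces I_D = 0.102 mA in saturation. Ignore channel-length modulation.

In saturation I_D = ½ k_p (V_SG − |V_tp|)², so V_SG − |V_tp| = √(2 I_D / k_p) = √(2 × 0.102 / 1.93) = 0.325 V.
V_SG = 0.531 + 0.325 = 0.856 V.

V_SG = 0.856 V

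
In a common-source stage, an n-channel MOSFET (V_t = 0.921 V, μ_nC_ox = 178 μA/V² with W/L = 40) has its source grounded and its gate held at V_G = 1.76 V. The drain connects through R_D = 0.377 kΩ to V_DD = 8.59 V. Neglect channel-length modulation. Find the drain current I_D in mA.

I_D = 2.51 mA

V_GS = V_G = 1.76 V, so V_ov = 1.76 − 0.921 = 0.839 V.
k_n = μ_nC_ox · (W/L) = 7.12 mA/V².
Assume saturation: I_D = ½ k_n V_ov² = 0.5 × 7.12 × 0.839² = 2.51 mA, giving V_DS = V_DD − I_D R_D = 8.59 − 2.51 × 0.377 = 7.65 V.
V_DS = 7.65 V ≥ V_ov = 0.839 V, confirming saturation.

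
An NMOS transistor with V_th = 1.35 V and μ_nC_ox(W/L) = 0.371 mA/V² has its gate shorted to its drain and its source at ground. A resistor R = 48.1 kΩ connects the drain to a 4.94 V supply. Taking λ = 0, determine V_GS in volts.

With gate tied to drain, V_GS = V_DS ≥ V_GS − V_th, so the device is in saturation.
KCL at the drain: ½ k_n (V_GS − V_th)² = (V_DD − V_GS)/R.
Let x = V_GS − 1.35. Then 8.92 x² + x − 3.59 = 0, giving x = 0.581 V (positive root), so V_GS = 1.93 V.
I_D = (V_DD − V_GS)/R = (4.94 − 1.93) / 48.1 = 0.0626 mA.

V_GS = 1.93 V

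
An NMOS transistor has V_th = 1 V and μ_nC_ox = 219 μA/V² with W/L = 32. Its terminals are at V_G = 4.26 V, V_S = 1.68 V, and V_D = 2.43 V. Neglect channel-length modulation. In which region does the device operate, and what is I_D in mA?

Triode; I_D = 6.33 mA

V_GS = V_G − V_S = 4.26 − 1.68 = 2.58 V; V_DS = V_D − V_S = 2.43 − 1.68 = 0.75 V.
k_n = μ_nC_ox · (W/L) = 7.008 mA/V².
V_ov = V_GS − V_th = 2.58 − 1 = 1.58 V.
Since V_DS = 0.75 V < V_ov = 1.58 V, the device is in the triode region.
I_D = k_n [V_ov · V_DS − ½ V_DS²] = 7.008 × [1.58 × 0.75 − 0.5 × 0.75²] = 6.33 mA.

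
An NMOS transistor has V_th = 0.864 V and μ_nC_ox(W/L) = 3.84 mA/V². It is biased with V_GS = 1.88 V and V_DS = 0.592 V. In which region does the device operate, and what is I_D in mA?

Triode; I_D = 1.64 mA

V_ov = V_GS − V_th = 1.88 − 0.864 = 1.02 V.
Since V_DS = 0.592 V < V_ov = 1.02 V, the device is in the triode region.
I_D = k_n [V_ov · V_DS − ½ V_DS²] = 3.84 × [1.02 × 0.592 − 0.5 × 0.592²] = 1.64 mA.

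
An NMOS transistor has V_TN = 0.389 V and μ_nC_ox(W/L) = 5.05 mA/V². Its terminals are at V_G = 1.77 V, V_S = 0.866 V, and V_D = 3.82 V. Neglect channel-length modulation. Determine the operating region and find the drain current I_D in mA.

Saturation; I_D = 0.670 mA

V_GS = V_G − V_S = 1.77 − 0.866 = 0.904 V; V_DS = V_D − V_S = 3.82 − 0.866 = 2.95 V.
V_ov = V_GS − V_TN = 0.904 − 0.389 = 0.515 V.
Since V_DS = 2.95 V ≥ V_ov = 0.515 V, the device is in saturation.
I_D = ½ k_n V_ov² = 0.5 × 5.05 × 0.515² = 0.67 mA.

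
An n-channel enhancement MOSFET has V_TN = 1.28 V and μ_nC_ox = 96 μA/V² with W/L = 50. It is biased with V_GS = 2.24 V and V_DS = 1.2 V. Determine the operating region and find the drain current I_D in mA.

k_n = μ_nC_ox · (W/L) = 4.8 mA/V².
V_ov = V_GS − V_TN = 2.24 − 1.28 = 0.96 V.
Since V_DS = 1.2 V ≥ V_ov = 0.96 V, the device is in saturation.
I_D = ½ k_n V_ov² = 0.5 × 4.8 × 0.96² = 2.21 mA.

Saturation; I_D = 2.21 mA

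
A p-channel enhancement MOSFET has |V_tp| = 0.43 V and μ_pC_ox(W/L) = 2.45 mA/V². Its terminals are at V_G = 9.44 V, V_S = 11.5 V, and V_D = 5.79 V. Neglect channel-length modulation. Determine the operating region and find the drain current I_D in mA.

V_SG = V_S − V_G = 11.5 − 9.44 = 2.06 V; V_SD = V_S − V_D = 11.5 − 5.79 = 5.71 V.
V_ov = V_SG − |V_tp| = 2.06 − 0.43 = 1.63 V.
Since V_SD = 5.71 V ≥ V_ov = 1.63 V, the device is in saturation.
I_D = ½ k_p V_ov² = 0.5 × 2.45 × 1.63² = 3.25 mA.

Saturation; I_D = 3.25 mA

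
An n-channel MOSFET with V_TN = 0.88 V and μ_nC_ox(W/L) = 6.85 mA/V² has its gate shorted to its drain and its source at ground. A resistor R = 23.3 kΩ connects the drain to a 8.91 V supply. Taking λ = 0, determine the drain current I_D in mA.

With gate tied to drain, V_GS = V_DS ≥ V_GS − V_TN, so the device is in saturation.
KCL at the drain: ½ k_n (V_GS − V_TN)² = (V_DD − V_GS)/R.
Let x = V_GS − 0.88. Then 79.8 x² + x − 8.03 = 0, giving x = 0.311 V (positive root), so V_GS = 1.19 V.
I_D = (V_DD − V_GS)/R = (8.91 − 1.19) / 23.3 = 0.331 mA.

I_D = 0.331 mA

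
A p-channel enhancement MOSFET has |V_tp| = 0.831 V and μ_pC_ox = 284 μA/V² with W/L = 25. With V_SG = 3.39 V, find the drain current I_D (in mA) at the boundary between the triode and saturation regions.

I_D = 23.2 mA

At the boundary V_SD = V_ov = V_SG − |V_tp| = 3.39 − 0.831 = 2.56 V.
k_p = μ_pC_ox · (W/L) = 7.1 mA/V².
I_D = ½ k_p V_ov² = 0.5 × 7.1 × 2.56² = 23.2 mA.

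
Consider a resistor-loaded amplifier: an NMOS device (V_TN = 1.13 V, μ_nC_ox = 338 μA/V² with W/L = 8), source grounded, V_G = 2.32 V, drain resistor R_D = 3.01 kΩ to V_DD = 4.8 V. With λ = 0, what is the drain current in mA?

I_D = 1.40 mA

V_GS = V_G = 2.32 V, so V_ov = 2.32 − 1.13 = 1.19 V.
k_n = μ_nC_ox · (W/L) = 2.704 mA/V².
Assume saturation: I_D = ½ k_n V_ov² = 0.5 × 2.704 × 1.19² = 1.91 mA, giving V_DS = V_DD − I_D R_D = 4.8 − 1.91 × 3.01 = -0.963 V.
But -0.963 V < V_ov = 1.19 V, so the device is actually in triode.
In triode I_D = k_n[V_ov V_DS − ½ V_DS²] and I_D = (V_DD − V_DS)/R_D. Equating: 4.07 V_DS² − 10.69 V_DS + 4.8 = 0, giving V_DS = 0.575 V (the root below V_ov).
I_D = (4.8 − 0.575) / 3.01 = 1.4 mA.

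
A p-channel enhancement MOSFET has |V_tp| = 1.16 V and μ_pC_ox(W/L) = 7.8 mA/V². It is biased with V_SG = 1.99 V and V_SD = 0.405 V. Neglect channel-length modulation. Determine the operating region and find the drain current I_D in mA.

Triode; I_D = 1.98 mA

V_ov = V_SG − |V_tp| = 1.99 − 1.16 = 0.83 V.
Since V_SD = 0.405 V < V_ov = 0.83 V, the device is in the triode region.
I_D = k_p [V_ov · V_SD − ½ V_SD²] = 7.8 × [0.83 × 0.405 − 0.5 × 0.405²] = 1.98 mA.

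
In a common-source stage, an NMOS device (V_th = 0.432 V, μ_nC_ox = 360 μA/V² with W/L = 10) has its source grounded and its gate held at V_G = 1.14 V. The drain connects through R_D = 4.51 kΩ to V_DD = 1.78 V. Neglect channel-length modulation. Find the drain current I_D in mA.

I_D = 0.359 mA

V_GS = V_G = 1.14 V, so V_ov = 1.14 − 0.432 = 0.708 V.
k_n = μ_nC_ox · (W/L) = 3.6 mA/V².
Assume saturation: I_D = ½ k_n V_ov² = 0.5 × 3.6 × 0.708² = 0.902 mA, giving V_DS = V_DD − I_D R_D = 1.78 − 0.902 × 4.51 = -2.29 V.
But -2.29 V < V_ov = 0.708 V, so the device is actually in triode.
In triode I_D = k_n[V_ov V_DS − ½ V_DS²] and I_D = (V_DD − V_DS)/R_D. Equating: 8.12 V_DS² − 12.5 V_DS + 1.78 = 0, giving V_DS = 0.159 V (the root below V_ov).
I_D = (1.78 − 0.159) / 4.51 = 0.359 mA.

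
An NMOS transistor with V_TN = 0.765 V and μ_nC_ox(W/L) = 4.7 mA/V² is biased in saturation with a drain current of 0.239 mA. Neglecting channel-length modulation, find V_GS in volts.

In saturation I_D = ½ k_n (V_GS − V_TN)², so V_GS − V_TN = √(2 I_D / k_n) = √(2 × 0.239 / 4.7) = 0.319 V.
V_GS = 0.765 + 0.319 = 1.08 V.

V_GS = 1.08 V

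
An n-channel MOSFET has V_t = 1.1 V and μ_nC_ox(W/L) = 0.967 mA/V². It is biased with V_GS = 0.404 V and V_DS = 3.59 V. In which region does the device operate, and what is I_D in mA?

V_GS = 0.404 V < V_t = 1.1 V, so the transistor is in cutoff.

Cutoff; I_D = 0 mA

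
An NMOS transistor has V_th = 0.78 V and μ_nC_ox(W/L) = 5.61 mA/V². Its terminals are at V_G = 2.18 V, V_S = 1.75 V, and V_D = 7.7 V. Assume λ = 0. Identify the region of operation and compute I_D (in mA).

V_GS = V_G − V_S = 2.18 − 1.75 = 0.43 V; V_DS = V_D − V_S = 7.7 − 1.75 = 5.95 V.
V_GS = 0.43 V < V_th = 0.78 V, so the transistor is in cutoff.

Cutoff; I_D = 0 mA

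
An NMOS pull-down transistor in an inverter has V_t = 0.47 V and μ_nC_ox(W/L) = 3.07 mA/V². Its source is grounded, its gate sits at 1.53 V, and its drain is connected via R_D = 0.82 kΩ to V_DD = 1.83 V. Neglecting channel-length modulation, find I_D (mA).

V_GS = V_G = 1.53 V, so V_ov = 1.53 − 0.47 = 1.06 V.
Assume saturation: I_D = ½ k_n V_ov² = 0.5 × 3.07 × 1.06² = 1.72 mA, giving V_DS = V_DD − I_D R_D = 1.83 − 1.72 × 0.82 = 0.416 V.
But 0.416 V < V_ov = 1.06 V, so the device is actually in triode.
In triode I_D = k_n[V_ov V_DS − ½ V_DS²] and I_D = (V_DD − V_DS)/R_D. Equating: 1.26 V_DS² − 3.668 V_DS + 1.83 = 0, giving V_DS = 0.639 V (the root below V_ov).
I_D = (1.83 − 0.639) / 0.82 = 1.45 mA.

I_D = 1.45 mA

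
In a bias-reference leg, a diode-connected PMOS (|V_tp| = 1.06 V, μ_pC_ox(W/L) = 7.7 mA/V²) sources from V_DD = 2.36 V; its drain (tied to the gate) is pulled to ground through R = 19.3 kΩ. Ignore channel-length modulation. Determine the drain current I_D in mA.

With gate tied to drain, V_SG = V_SD ≥ V_SG − |V_tp|, so the device is in saturation.
KCL at the drain: ½ k_p (V_SG − |V_tp|)² = (V_DD − V_SG)/R.
Let x = V_SG − 1.06. Then 74.3 x² + x − 1.3 = 0, giving x = 0.126 V (positive root), so V_SG = 1.19 V.
I_D = (V_DD − V_SG)/R = (2.36 − 1.19) / 19.3 = 0.0608 mA.

I_D = 0.0608 mA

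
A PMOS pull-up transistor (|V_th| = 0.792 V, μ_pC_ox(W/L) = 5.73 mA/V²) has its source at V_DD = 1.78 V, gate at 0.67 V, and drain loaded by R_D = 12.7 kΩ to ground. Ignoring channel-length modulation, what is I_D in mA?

I_D = 0.134 mA

V_SG = V_DD − V_G = 1.78 − 0.67 = 1.11 V, so V_ov = 1.11 − 0.792 = 0.318 V.
Assume saturation: I_D = ½ k_p V_ov² = 0.5 × 5.73 × 0.318² = 0.29 mA, giving V_SD = V_DD − I_D R_D = 1.78 − 0.29 × 12.7 = -1.9 V.
But -1.9 V < V_ov = 0.318 V, so the device is actually in triode.
In triode I_D = k_p[V_ov V_SD − ½ V_SD²] and I_D = (V_DD − V_SD)/R_D. Equating: 36.4 V_SD² − 24.14 V_SD + 1.78 = 0, giving V_SD = 0.0845 V (the root below V_ov).
I_D = (1.78 − 0.0845) / 12.7 = 0.134 mA.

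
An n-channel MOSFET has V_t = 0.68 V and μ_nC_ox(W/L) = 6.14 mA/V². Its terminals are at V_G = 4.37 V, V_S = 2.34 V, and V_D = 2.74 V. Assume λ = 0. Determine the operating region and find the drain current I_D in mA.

V_GS = V_G − V_S = 4.37 − 2.34 = 2.03 V; V_DS = V_D − V_S = 2.74 − 2.34 = 0.4 V.
V_ov = V_GS − V_t = 2.03 − 0.68 = 1.35 V.
Since V_DS = 0.4 V < V_ov = 1.35 V, the device is in the triode region.
I_D = k_n [V_ov · V_DS − ½ V_DS²] = 6.14 × [1.35 × 0.4 − 0.5 × 0.4²] = 2.82 mA.

Triode; I_D = 2.82 mA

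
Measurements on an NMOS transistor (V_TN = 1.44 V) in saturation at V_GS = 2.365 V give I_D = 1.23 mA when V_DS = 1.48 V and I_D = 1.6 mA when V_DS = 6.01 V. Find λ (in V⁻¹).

λ = 0.0736 V⁻¹

With V_GS fixed, I_D ∝ (1 + λ V_DS) in saturation, so I_D2/I_D1 = (1 + λ V_DS2)/(1 + λ V_DS1).
1.6/1.23 = 1.301 = (1 + 6.01 λ)/(1 + 1.48 λ).
Solving: λ (I_D1 V_DS2 − I_D2 V_DS1) = I_D2 − I_D1, so λ = (1.6 − 1.23) / (1.23 × 6.01 − 1.6 × 1.48) = 0.37 / 5.02 = 0.0736 V⁻¹.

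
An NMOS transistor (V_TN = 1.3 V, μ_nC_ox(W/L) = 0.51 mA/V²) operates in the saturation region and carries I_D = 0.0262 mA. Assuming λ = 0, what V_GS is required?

In saturation I_D = ½ k_n (V_GS − V_TN)², so V_GS − V_TN = √(2 I_D / k_n) = √(2 × 0.0262 / 0.51) = 0.321 V.
V_GS = 1.3 + 0.321 = 1.62 V.

V_GS = 1.62 V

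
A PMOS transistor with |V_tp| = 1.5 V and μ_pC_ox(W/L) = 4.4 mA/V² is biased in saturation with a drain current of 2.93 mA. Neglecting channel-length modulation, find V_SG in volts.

V_SG = 2.65 V

In saturation I_D = ½ k_p (V_SG − |V_tp|)², so V_SG − |V_tp| = √(2 I_D / k_p) = √(2 × 2.93 / 4.4) = 1.15 V.
V_SG = 1.5 + 1.15 = 2.65 V.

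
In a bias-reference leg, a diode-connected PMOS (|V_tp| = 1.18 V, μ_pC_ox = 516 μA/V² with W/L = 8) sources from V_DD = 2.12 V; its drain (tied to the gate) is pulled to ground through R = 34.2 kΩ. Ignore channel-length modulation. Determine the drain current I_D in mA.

With gate tied to drain, V_SG = V_SD ≥ V_SG − |V_tp|, so the device is in saturation.
k_p = μ_pC_ox · (W/L) = 4.128 mA/V².
KCL at the drain: ½ k_p (V_SG − |V_tp|)² = (V_DD − V_SG)/R.
Let x = V_SG − 1.18. Then 70.6 x² + x − 0.94 = 0, giving x = 0.109 V (positive root), so V_SG = 1.29 V.
I_D = (V_DD − V_SG)/R = (2.12 − 1.29) / 34.2 = 0.0243 mA.

I_D = 0.0243 mA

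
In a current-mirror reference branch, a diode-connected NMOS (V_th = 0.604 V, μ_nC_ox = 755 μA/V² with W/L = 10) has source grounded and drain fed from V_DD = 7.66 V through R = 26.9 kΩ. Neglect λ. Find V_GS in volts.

With gate tied to drain, V_GS = V_DS ≥ V_GS − V_th, so the device is in saturation.
k_n = μ_nC_ox · (W/L) = 7.55 mA/V².
KCL at the drain: ½ k_n (V_GS − V_th)² = (V_DD − V_GS)/R.
Let x = V_GS − 0.604. Then 102 x² + x − 7.056 = 0, giving x = 0.259 V (positive root), so V_GS = 0.863 V.
I_D = (V_DD − V_GS)/R = (7.66 − 0.863) / 26.9 = 0.253 mA.

V_GS = 0.863 V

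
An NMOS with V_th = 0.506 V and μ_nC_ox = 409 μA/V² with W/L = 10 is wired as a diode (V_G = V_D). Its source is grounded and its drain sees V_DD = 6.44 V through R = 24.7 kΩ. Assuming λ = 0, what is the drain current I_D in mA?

With gate tied to drain, V_GS = V_DS ≥ V_GS − V_th, so the device is in saturation.
k_n = μ_nC_ox · (W/L) = 4.09 mA/V².
KCL at the drain: ½ k_n (V_GS − V_th)² = (V_DD − V_GS)/R.
Let x = V_GS − 0.506. Then 50.5 x² + x − 5.934 = 0, giving x = 0.333 V (positive root), so V_GS = 0.839 V.
I_D = (V_DD − V_GS)/R = (6.44 − 0.839) / 24.7 = 0.227 mA.

I_D = 0.227 mA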